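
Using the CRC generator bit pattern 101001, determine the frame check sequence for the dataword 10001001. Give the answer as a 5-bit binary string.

Append 5 zeros: 1000100100000. Divide by 101001 (XOR where the leading bit is 1):
  pos 0: 100010 XOR 101001 = 001011
  pos 2: 101101 XOR 101001 = 000100
  pos 5: 100000 XOR 101001 = 001001
  pos 7: 100100 XOR 101001 = 001101
Remainder (last 5 bits) = 01101. This is the CRC / FCS.

01101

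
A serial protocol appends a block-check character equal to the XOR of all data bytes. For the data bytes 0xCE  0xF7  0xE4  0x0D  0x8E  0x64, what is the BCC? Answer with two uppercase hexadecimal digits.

XOR the bytes together:
  start with 0xCE
  0xCE ⊕ 0xF7 = 0x39
  0x39 ⊕ 0xE4 = 0xDD
  0xDD ⊕ 0x0D = 0xD0
  0xD0 ⊕ 0x8E = 0x5E
  0x5E ⊕ 0x64 = 0x3A

3A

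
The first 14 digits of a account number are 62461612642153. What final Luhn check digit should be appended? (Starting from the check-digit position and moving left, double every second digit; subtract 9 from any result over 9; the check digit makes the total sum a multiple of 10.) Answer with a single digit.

5

Partial digits right→left: 3 5 1 2 4 6 2 1 6 1 6 4 2 6
Double every second digit counting from the check-digit position (so the 1st, 3rd, 5th, ... of the partial from the right).
  doubled (with −9 where >9): 6 2 8 4 3 3 4 → sum 30
  kept as-is: 5 2 6 1 1 4 6 → sum 25
Total = 30 + 25 = 55.
Check digit = (10 − (55 mod 10)) mod 10 = 5.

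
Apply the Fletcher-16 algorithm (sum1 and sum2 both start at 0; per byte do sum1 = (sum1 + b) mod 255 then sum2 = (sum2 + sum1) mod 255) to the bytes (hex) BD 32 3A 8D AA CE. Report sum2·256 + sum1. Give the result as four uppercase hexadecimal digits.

2331

Running sums (mod 255):
  after byte 0 (BD): sum1=189, sum2=189
  after byte 1 (32): sum1=239, sum2=173
  after byte 2 (3A): sum1=42, sum2=215
  after byte 3 (8D): sum1=183, sum2=143
  after byte 4 (AA): sum1=98, sum2=241
  after byte 5 (CE): sum1=49, sum2=35
Checksum = sum2·256 + sum1 = 35·256 + 49 = 9009 = 0x2331.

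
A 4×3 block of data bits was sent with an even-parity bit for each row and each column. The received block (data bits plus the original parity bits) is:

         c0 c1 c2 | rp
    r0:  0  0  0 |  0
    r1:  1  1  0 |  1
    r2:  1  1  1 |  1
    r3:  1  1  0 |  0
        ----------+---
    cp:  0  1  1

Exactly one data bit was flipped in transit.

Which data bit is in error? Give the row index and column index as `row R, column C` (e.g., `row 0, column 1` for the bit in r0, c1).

row 1, column 0

Recompute each row's even parity and compare to rp:
  r0: data parity 0, sent rp 0 → ok
  r1: data parity 0, sent rp 1 → mismatch
  r2: data parity 1, sent rp 1 → ok
  r3: data parity 0, sent rp 0 → ok
Recompute each column's even parity and compare to cp:
  c0: data parity 1, sent cp 0 → mismatch
  c1: data parity 1, sent cp 1 → ok
  c2: data parity 1, sent cp 1 → ok
Exactly one row (r1) and one column (c0) fail → the flipped bit is at their intersection.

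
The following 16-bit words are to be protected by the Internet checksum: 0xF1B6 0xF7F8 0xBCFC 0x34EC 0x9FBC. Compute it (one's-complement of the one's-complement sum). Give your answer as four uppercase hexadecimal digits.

84AA

One's-complement addition (fold any carry out of bit 15 back into bit 0):
  0xF1B6 + 0xF7F8 = 0x1E9AE → wrap carry → 0xE9AF
  0xE9AF + 0xBCFC = 0x1A6AB → wrap carry → 0xA6AC
  0xA6AC + 0x34EC = 0x0DB98
  0xDB98 + 0x9FBC = 0x17B54 → wrap carry → 0x7B55
One's-complement sum = 0x7B55.
Checksum = ~0x7B55 & 0xFFFF = 0x84AA.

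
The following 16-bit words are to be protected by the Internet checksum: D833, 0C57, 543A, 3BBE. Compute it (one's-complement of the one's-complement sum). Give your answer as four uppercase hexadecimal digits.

One's-complement addition (fold any carry out of bit 15 back into bit 0):
  0xD833 + 0x0C57 = 0x0E48A
  0xE48A + 0x543A = 0x138C4 → wrap carry → 0x38C5
  0x38C5 + 0x3BBE = 0x07483
One's-complement sum = 0x7483.
Checksum = ~0x7483 & 0xFFFF = 0x8B7C.

8B7C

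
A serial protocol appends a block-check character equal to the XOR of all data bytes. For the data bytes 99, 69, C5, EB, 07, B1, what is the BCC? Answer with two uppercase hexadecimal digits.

68

XOR the bytes together:
  start with 0x99
  0x99 ⊕ 0x69 = 0xF0
  0xF0 ⊕ 0xC5 = 0x35
  0x35 ⊕ 0xEB = 0xDE
  0xDE ⊕ 0x07 = 0xD9
  0xD9 ⊕ 0xB1 = 0x68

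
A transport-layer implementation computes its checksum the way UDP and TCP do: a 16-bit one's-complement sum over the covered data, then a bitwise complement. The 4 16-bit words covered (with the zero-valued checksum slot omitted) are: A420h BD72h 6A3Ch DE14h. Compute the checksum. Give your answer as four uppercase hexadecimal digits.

561B

One's-complement addition (fold any carry out of bit 15 back into bit 0):
  0xA420 + 0xBD72 = 0x16192 → wrap carry → 0x6193
  0x6193 + 0x6A3C = 0x0CBCF
  0xCBCF + 0xDE14 = 0x1A9E3 → wrap carry → 0xA9E4
One's-complement sum = 0xA9E4.
Checksum = ~0xA9E4 & 0xFFFF = 0x561B.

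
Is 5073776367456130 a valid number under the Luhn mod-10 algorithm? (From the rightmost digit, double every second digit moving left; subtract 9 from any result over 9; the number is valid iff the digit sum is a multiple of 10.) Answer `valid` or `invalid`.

valid

From the right, keep odd positions and double even positions (subtract 9 from any doubled value over 9):
  doubled (positions 2,4,...): 6 3 8 3 3 5 5 1 → sum 34
  kept (positions 1,3,...): 0 1 5 7 3 7 3 0 → sum 26
Total = 60.
60 mod 10 = 0, so the number is valid.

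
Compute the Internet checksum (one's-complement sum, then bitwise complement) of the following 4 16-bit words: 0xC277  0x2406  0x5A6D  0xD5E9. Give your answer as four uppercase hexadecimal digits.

One's-complement addition (fold any carry out of bit 15 back into bit 0):
  0xC277 + 0x2406 = 0x0E67D
  0xE67D + 0x5A6D = 0x140EA → wrap carry → 0x40EB
  0x40EB + 0xD5E9 = 0x116D4 → wrap carry → 0x16D5
One's-complement sum = 0x16D5.
Checksum = ~0x16D5 & 0xFFFF = 0xE92A.

E92A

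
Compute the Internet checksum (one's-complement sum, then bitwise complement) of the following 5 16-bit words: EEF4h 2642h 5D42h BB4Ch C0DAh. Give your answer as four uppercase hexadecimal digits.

115F

One's-complement addition (fold any carry out of bit 15 back into bit 0):
  0xEEF4 + 0x2642 = 0x11536 → wrap carry → 0x1537
  0x1537 + 0x5D42 = 0x07279
  0x7279 + 0xBB4C = 0x12DC5 → wrap carry → 0x2DC6
  0x2DC6 + 0xC0DA = 0x0EEA0
One's-complement sum = 0xEEA0.
Checksum = ~0xEEA0 & 0xFFFF = 0x115F.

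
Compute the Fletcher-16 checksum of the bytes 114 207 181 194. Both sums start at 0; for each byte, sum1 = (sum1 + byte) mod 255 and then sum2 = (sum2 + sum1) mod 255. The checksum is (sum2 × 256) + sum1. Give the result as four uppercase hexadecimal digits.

Running sums (mod 255):
  after byte 0 (114): sum1=114, sum2=114
  after byte 1 (207): sum1=66, sum2=180
  after byte 2 (181): sum1=247, sum2=172
  after byte 3 (194): sum1=186, sum2=103
Checksum = sum2·256 + sum1 = 103·256 + 186 = 26554 = 0x67BA.

67BA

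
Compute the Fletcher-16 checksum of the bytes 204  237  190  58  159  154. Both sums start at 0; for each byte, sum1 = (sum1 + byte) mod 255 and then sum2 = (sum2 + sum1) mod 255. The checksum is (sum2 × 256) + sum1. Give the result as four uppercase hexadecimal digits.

Running sums (mod 255):
  after byte 0 (204): sum1=204, sum2=204
  after byte 1 (237): sum1=186, sum2=135
  after byte 2 (190): sum1=121, sum2=1
  after byte 3 (58): sum1=179, sum2=180
  after byte 4 (159): sum1=83, sum2=8
  after byte 5 (154): sum1=237, sum2=245
Checksum = sum2·256 + sum1 = 245·256 + 237 = 62957 = 0xF5ED.

F5ED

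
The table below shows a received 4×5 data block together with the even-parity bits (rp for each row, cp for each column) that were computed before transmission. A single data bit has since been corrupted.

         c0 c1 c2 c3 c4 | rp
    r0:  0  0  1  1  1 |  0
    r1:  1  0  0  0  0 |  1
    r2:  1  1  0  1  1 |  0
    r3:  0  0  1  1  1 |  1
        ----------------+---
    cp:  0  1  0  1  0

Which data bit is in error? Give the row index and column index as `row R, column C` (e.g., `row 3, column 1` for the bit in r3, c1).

row 0, column 4

Recompute each row's even parity and compare to rp:
  r0: data parity 1, sent rp 0 → mismatch
  r1: data parity 1, sent rp 1 → ok
  r2: data parity 0, sent rp 0 → ok
  r3: data parity 1, sent rp 1 → ok
Recompute each column's even parity and compare to cp:
  c0: data parity 0, sent cp 0 → ok
  c1: data parity 1, sent cp 1 → ok
  c2: data parity 0, sent cp 0 → ok
  c3: data parity 1, sent cp 1 → ok
  c4: data parity 1, sent cp 0 → mismatch
Exactly one row (r0) and one column (c4) fail → the flipped bit is at their intersection.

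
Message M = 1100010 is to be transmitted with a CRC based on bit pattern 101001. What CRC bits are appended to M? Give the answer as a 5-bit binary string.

01110

Append 5 zeros: 110001000000. Divide by 101001 (XOR where the leading bit is 1):
  pos 0: 110001 XOR 101001 = 011000
  pos 1: 110000 XOR 101001 = 011001
  pos 2: 110010 XOR 101001 = 011011
  pos 3: 110110 XOR 101001 = 011111
  pos 4: 111110 XOR 101001 = 010111
  pos 5: 101110 XOR 101001 = 000111
Remainder (last 5 bits) = 01110. This is the CRC / FCS.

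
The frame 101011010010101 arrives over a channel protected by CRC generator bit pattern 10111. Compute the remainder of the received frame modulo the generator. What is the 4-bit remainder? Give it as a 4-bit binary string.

0000

Modulo-2 division of 101011010010101 by 10111:
  pos 0: 10101 XOR 10111 = 00010
  pos 3: 10101 XOR 10111 = 00010
  pos 6: 10001 XOR 10111 = 00110
  pos 8: 11001 XOR 10111 = 01110
  pos 9: 11100 XOR 10111 = 01011
  pos 10: 10111 XOR 10111 = 00000
Remainder = 0000 (zero — the frame passes the CRC check).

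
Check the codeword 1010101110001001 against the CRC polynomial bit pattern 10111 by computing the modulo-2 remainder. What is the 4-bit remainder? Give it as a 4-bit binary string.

Modulo-2 division of 1010101110001001 by 10111:
  pos 0: 10101 XOR 10111 = 00010
  pos 3: 10011 XOR 10111 = 00100
  pos 5: 10010 XOR 10111 = 00101
  pos 7: 10100 XOR 10111 = 00011
  pos 10: 11100 XOR 10111 = 01011
  pos 11: 10111 XOR 10111 = 00000
Remainder = 0000 (zero — the frame passes the CRC check).

0000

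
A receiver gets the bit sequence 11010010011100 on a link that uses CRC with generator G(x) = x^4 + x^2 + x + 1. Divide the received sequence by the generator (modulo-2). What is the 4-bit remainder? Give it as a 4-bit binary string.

Modulo-2 division of 11010010011100 by 10111:
  pos 0: 11010 XOR 10111 = 01101
  pos 1: 11010 XOR 10111 = 01101
  pos 2: 11011 XOR 10111 = 01100
  pos 3: 11000 XOR 10111 = 01111
  pos 4: 11110 XOR 10111 = 01001
  pos 5: 10011 XOR 10111 = 00100
  pos 7: 10011 XOR 10111 = 00100
  pos 9: 10000 XOR 10111 = 00111
Remainder = 0111 (nonzero — an error is detected).

0111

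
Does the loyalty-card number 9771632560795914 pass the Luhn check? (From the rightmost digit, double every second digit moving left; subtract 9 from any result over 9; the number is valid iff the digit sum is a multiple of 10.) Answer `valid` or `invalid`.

From the right, keep odd positions and double even positions (subtract 9 from any doubled value over 9):
  doubled (positions 2,4,...): 2 1 5 3 4 3 5 9 → sum 32
  kept (positions 1,3,...): 4 9 9 0 5 3 1 7 → sum 38
Total = 70.
70 mod 10 = 0, so the number is valid.

valid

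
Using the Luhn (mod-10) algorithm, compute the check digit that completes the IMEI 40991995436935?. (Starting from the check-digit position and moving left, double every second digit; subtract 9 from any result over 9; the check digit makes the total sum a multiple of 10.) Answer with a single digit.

Partial digits right→left: 5 3 9 6 3 4 5 9 9 1 9 9 0 4
Double every second digit counting from the check-digit position (so the 1st, 3rd, 5th, ... of the partial from the right).
  doubled (with −9 where >9): 1 9 6 1 9 9 0 → sum 35
  kept as-is: 3 6 4 9 1 9 4 → sum 36
Total = 35 + 36 = 71.
Check digit = (10 − (71 mod 10)) mod 10 = 9.

9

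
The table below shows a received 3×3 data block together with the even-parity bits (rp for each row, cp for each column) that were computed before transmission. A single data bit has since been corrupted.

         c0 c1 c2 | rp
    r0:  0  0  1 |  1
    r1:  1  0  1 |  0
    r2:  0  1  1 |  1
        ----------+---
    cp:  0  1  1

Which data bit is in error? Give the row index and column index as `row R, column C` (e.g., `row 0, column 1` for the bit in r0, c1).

row 2, column 0

Recompute each row's even parity and compare to rp:
  r0: data parity 1, sent rp 1 → ok
  r1: data parity 0, sent rp 0 → ok
  r2: data parity 0, sent rp 1 → mismatch
Recompute each column's even parity and compare to cp:
  c0: data parity 1, sent cp 0 → mismatch
  c1: data parity 1, sent cp 1 → ok
  c2: data parity 1, sent cp 1 → ok
Exactly one row (r2) and one column (c0) fail → the flipped bit is at their intersection.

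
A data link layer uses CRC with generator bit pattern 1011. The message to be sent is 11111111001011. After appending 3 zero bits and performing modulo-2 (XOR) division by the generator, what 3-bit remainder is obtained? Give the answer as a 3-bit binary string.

100

Append 3 zeros: 11111111001011000. Divide by 1011 (XOR where the leading bit is 1):
  pos 0: 1111 XOR 1011 = 0100
  pos 1: 1001 XOR 1011 = 0010
  pos 3: 1011 XOR 1011 = 0000
  pos 7: 1001 XOR 1011 = 0010
  pos 9: 1001 XOR 1011 = 0010
  pos 11: 1010 XOR 1011 = 0001
Remainder (last 3 bits) = 100. This is the CRC / FCS.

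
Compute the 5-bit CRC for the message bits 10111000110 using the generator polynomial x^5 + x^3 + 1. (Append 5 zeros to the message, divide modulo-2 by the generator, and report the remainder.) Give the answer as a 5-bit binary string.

Append 5 zeros: 1011100011000000. Divide by 101001 (XOR where the leading bit is 1):
  pos 0: 101110 XOR 101001 = 000111
  pos 3: 111001 XOR 101001 = 010000
  pos 4: 100001 XOR 101001 = 001000
  pos 6: 100000 XOR 101001 = 001001
  pos 8: 100100 XOR 101001 = 001101
  pos 10: 110100 XOR 101001 = 011101
Remainder (last 5 bits) = 11101. This is the CRC / FCS.

11101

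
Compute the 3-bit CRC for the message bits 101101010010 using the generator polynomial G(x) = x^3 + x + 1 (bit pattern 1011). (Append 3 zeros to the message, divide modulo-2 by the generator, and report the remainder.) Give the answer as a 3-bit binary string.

Append 3 zeros: 101101010010000. Divide by 1011 (XOR where the leading bit is 1):
  pos 0: 1011 XOR 1011 = 0000
  pos 5: 1010 XOR 1011 = 0001
  pos 8: 1010 XOR 1011 = 0001
  pos 11: 1000 XOR 1011 = 0011
Remainder (last 3 bits) = 011. This is the CRC / FCS.

011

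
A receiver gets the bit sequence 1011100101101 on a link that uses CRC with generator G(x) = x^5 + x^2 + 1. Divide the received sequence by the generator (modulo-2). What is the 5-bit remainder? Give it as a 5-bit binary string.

00000

Modulo-2 division of 1011100101101 by 100101:
  pos 0: 101110 XOR 100101 = 001011
  pos 2: 101101 XOR 100101 = 001000
  pos 4: 100001 XOR 100101 = 000100
  pos 7: 100101 XOR 100101 = 000000
Remainder = 00000 (zero — the frame passes the CRC check).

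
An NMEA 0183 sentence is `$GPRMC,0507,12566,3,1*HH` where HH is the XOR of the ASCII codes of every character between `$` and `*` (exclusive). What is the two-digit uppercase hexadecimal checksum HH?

XOR the ASCII codes of the payload characters:
  'G' = 0x47 → acc = 0x47
  'P' = 0x50 → acc = 0x17
  'R' = 0x52 → acc = 0x45
  'M' = 0x4D → acc = 0x08
  'C' = 0x43 → acc = 0x4B
  ',' = 0x2C → acc = 0x67
  '0' = 0x30 → acc = 0x57
  '5' = 0x35 → acc = 0x62
  '0' = 0x30 → acc = 0x52
  '7' = 0x37 → acc = 0x65
  ',' = 0x2C → acc = 0x49
  '1' = 0x31 → acc = 0x78
  '2' = 0x32 → acc = 0x4A
  '5' = 0x35 → acc = 0x7F
  '6' = 0x36 → acc = 0x49
  '6' = 0x36 → acc = 0x7F
  ',' = 0x2C → acc = 0x53
  '3' = 0x33 → acc = 0x60
  ',' = 0x2C → acc = 0x4C
  '1' = 0x31 → acc = 0x7D
Checksum = 0x7D.

7D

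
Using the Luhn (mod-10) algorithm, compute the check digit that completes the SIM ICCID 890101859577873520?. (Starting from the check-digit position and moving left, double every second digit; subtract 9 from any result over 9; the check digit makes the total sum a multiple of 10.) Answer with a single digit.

Partial digits right→left: 0 2 5 3 7 8 7 7 5 9 5 8 1 0 1 0 9 8
Double every second digit counting from the check-digit position (so the 1st, 3rd, 5th, ... of the partial from the right).
  doubled (with −9 where >9): 0 1 5 5 1 1 2 2 9 → sum 26
  kept as-is: 2 3 8 7 9 8 0 0 8 → sum 45
Total = 26 + 45 = 71.
Check digit = (10 − (71 mod 10)) mod 10 = 9.

9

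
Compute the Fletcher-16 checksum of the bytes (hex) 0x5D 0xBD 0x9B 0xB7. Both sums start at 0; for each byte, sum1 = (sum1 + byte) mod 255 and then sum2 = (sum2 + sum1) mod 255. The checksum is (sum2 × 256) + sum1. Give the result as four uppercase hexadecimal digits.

9D6E

Running sums (mod 255):
  after byte 0 (0x5D): sum1=93, sum2=93
  after byte 1 (0xBD): sum1=27, sum2=120
  after byte 2 (0x9B): sum1=182, sum2=47
  after byte 3 (0xB7): sum1=110, sum2=157
Checksum = sum2·256 + sum1 = 157·256 + 110 = 40302 = 0x9D6E.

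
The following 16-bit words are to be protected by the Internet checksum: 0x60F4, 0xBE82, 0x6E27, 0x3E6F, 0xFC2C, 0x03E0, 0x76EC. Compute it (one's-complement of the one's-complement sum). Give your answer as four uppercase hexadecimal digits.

BCF8

One's-complement addition (fold any carry out of bit 15 back into bit 0):
  0x60F4 + 0xBE82 = 0x11F76 → wrap carry → 0x1F77
  0x1F77 + 0x6E27 = 0x08D9E
  0x8D9E + 0x3E6F = 0x0CC0D
  0xCC0D + 0xFC2C = 0x1C839 → wrap carry → 0xC83A
  0xC83A + 0x03E0 = 0x0CC1A
  0xCC1A + 0x76EC = 0x14306 → wrap carry → 0x4307
One's-complement sum = 0x4307.
Checksum = ~0x4307 & 0xFFFF = 0xBCF8.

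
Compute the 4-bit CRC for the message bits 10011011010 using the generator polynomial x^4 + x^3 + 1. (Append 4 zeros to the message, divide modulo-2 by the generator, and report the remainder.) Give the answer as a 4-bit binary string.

Append 4 zeros: 100110110100000. Divide by 11001 (XOR where the leading bit is 1):
  pos 0: 10011 XOR 11001 = 01010
  pos 1: 10100 XOR 11001 = 01101
  pos 2: 11011 XOR 11001 = 00010
  pos 5: 10101 XOR 11001 = 01100
  pos 6: 11000 XOR 11001 = 00001
  pos 10: 10000 XOR 11001 = 01001
Remainder (last 4 bits) = 1001. This is the CRC / FCS.

1001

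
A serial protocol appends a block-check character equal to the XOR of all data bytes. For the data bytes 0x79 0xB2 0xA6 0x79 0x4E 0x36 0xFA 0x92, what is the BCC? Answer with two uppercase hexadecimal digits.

XOR the bytes together:
  start with 0x79
  0x79 ⊕ 0xB2 = 0xCB
  0xCB ⊕ 0xA6 = 0x6D
  0x6D ⊕ 0x79 = 0x14
  0x14 ⊕ 0x4E = 0x5A
  0x5A ⊕ 0x36 = 0x6C
  0x6C ⊕ 0xFA = 0x96
  0x96 ⊕ 0x92 = 0x04

04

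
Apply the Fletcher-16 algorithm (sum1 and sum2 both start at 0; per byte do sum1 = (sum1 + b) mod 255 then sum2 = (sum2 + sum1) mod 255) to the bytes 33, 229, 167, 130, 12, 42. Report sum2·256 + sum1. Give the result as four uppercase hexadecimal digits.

AC67

Running sums (mod 255):
  after byte 0 (33): sum1=33, sum2=33
  after byte 1 (229): sum1=7, sum2=40
  after byte 2 (167): sum1=174, sum2=214
  after byte 3 (130): sum1=49, sum2=8
  after byte 4 (12): sum1=61, sum2=69
  after byte 5 (42): sum1=103, sum2=172
Checksum = sum2·256 + sum1 = 172·256 + 103 = 44135 = 0xAC67.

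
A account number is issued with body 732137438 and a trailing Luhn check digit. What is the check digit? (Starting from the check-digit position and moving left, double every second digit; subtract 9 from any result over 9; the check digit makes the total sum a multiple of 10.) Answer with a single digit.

Partial digits right→left: 8 3 4 7 3 1 2 3 7
Double every second digit counting from the check-digit position (so the 1st, 3rd, 5th, ... of the partial from the right).
  doubled (with −9 where >9): 7 8 6 4 5 → sum 30
  kept as-is: 3 7 1 3 → sum 14
Total = 30 + 14 = 44.
Check digit = (10 − (44 mod 10)) mod 10 = 6.

6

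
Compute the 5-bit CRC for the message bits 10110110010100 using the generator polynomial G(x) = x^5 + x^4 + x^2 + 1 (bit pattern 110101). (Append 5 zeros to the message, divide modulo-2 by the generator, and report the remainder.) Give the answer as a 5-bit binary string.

01000

Append 5 zeros: 1011011001010000000. Divide by 110101 (XOR where the leading bit is 1):
  pos 0: 101101 XOR 110101 = 011000
  pos 1: 110001 XOR 110101 = 000100
  pos 4: 100001 XOR 110101 = 010100
  pos 5: 101000 XOR 110101 = 011101
  pos 6: 111011 XOR 110101 = 001110
  pos 8: 111000 XOR 110101 = 001101
  pos 10: 110100 XOR 110101 = 000001
Remainder (last 5 bits) = 01000. This is the CRC / FCS.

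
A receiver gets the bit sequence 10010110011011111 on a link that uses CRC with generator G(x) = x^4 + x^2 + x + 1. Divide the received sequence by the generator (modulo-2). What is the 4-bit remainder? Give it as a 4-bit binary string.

0010

Modulo-2 division of 10010110011011111 by 10111:
  pos 0: 10010 XOR 10111 = 00101
  pos 2: 10111 XOR 10111 = 00000
  pos 9: 11011 XOR 10111 = 01100
  pos 10: 11001 XOR 10111 = 01110
  pos 11: 11101 XOR 10111 = 01010
  pos 12: 10101 XOR 10111 = 00010
Remainder = 0010 (nonzero — an error is detected).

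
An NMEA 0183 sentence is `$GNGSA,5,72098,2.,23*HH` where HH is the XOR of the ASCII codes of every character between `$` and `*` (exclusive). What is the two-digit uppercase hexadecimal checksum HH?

40

XOR the ASCII codes of the payload characters:
  'G' = 0x47 → acc = 0x47
  'N' = 0x4E → acc = 0x09
  'G' = 0x47 → acc = 0x4E
  'S' = 0x53 → acc = 0x1D
  'A' = 0x41 → acc = 0x5C
  ',' = 0x2C → acc = 0x70
  '5' = 0x35 → acc = 0x45
  ',' = 0x2C → acc = 0x69
  '7' = 0x37 → acc = 0x5E
  '2' = 0x32 → acc = 0x6C
  '0' = 0x30 → acc = 0x5C
  '9' = 0x39 → acc = 0x65
  '8' = 0x38 → acc = 0x5D
  ',' = 0x2C → acc = 0x71
  '2' = 0x32 → acc = 0x43
  '.' = 0x2E → acc = 0x6D
  ',' = 0x2C → acc = 0x41
  '2' = 0x32 → acc = 0x73
  '3' = 0x33 → acc = 0x40
Checksum = 0x40.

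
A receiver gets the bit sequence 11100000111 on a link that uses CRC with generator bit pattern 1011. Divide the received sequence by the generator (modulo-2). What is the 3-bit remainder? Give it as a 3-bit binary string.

Modulo-2 division of 11100000111 by 1011:
  pos 0: 1110 XOR 1011 = 0101
  pos 1: 1010 XOR 1011 = 0001
  pos 4: 1000 XOR 1011 = 0011
  pos 6: 1111 XOR 1011 = 0100
  pos 7: 1001 XOR 1011 = 0010
Remainder = 010 (nonzero — an error is detected).

010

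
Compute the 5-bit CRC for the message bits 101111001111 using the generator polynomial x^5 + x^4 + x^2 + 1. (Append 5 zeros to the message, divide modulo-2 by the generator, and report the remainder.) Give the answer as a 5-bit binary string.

10000

Append 5 zeros: 10111100111100000. Divide by 110101 (XOR where the leading bit is 1):
  pos 0: 101111 XOR 110101 = 011010
  pos 1: 110100 XOR 110101 = 000001
  pos 6: 101111 XOR 110101 = 011010
  pos 7: 110100 XOR 110101 = 000001
Remainder (last 5 bits) = 10000. This is the CRC / FCS.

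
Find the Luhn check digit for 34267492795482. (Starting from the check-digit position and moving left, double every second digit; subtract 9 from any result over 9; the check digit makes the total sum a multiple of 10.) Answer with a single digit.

5

Partial digits right→left: 2 8 4 5 9 7 2 9 4 7 6 2 4 3
Double every second digit counting from the check-digit position (so the 1st, 3rd, 5th, ... of the partial from the right).
  doubled (with −9 where >9): 4 8 9 4 8 3 8 → sum 44
  kept as-is: 8 5 7 9 7 2 3 → sum 41
Total = 44 + 41 = 85.
Check digit = (10 − (85 mod 10)) mod 10 = 5.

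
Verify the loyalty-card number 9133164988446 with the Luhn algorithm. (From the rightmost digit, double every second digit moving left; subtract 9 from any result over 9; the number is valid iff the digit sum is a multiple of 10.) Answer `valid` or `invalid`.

valid

From the right, keep odd positions and double even positions (subtract 9 from any doubled value over 9):
  doubled (positions 2,4,...): 8 7 9 3 6 2 → sum 35
  kept (positions 1,3,...): 6 4 8 4 1 3 9 → sum 35
Total = 70.
70 mod 10 = 0, so the number is valid.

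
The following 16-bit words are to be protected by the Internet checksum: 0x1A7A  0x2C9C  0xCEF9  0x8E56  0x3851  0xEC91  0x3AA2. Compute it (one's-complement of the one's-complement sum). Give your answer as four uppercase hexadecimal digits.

FC13

One's-complement addition (fold any carry out of bit 15 back into bit 0):
  0x1A7A + 0x2C9C = 0x04716
  0x4716 + 0xCEF9 = 0x1160F → wrap carry → 0x1610
  0x1610 + 0x8E56 = 0x0A466
  0xA466 + 0x3851 = 0x0DCB7
  0xDCB7 + 0xEC91 = 0x1C948 → wrap carry → 0xC949
  0xC949 + 0x3AA2 = 0x103EB → wrap carry → 0x03EC
One's-complement sum = 0x03EC.
Checksum = ~0x03EC & 0xFFFF = 0xFC13.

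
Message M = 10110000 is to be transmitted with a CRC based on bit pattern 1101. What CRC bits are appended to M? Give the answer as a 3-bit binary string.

Append 3 zeros: 10110000000. Divide by 1101 (XOR where the leading bit is 1):
  pos 0: 1011 XOR 1101 = 0110
  pos 1: 1100 XOR 1101 = 0001
  pos 4: 1000 XOR 1101 = 0101
  pos 5: 1010 XOR 1101 = 0111
  pos 6: 1110 XOR 1101 = 0011
Remainder (last 3 bits) = 110. This is the CRC / FCS.

110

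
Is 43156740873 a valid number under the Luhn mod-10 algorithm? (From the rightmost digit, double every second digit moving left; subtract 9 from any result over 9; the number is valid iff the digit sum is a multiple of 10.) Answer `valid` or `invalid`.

invalid

From the right, keep odd positions and double even positions (subtract 9 from any doubled value over 9):
  doubled (positions 2,4,...): 5 0 5 1 6 → sum 17
  kept (positions 1,3,...): 3 8 4 6 1 4 → sum 26
Total = 43.
43 mod 10 = 3, so the number is invalid.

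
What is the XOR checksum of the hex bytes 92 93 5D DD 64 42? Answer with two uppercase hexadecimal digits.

A7

XOR the bytes together:
  start with 0x92
  0x92 ⊕ 0x93 = 0x01
  0x01 ⊕ 0x5D = 0x5C
  0x5C ⊕ 0xDD = 0x81
  0x81 ⊕ 0x64 = 0xE5
  0xE5 ⊕ 0x42 = 0xA7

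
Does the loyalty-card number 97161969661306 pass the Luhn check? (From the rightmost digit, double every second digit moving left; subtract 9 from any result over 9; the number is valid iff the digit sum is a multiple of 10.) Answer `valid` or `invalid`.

From the right, keep odd positions and double even positions (subtract 9 from any doubled value over 9):
  doubled (positions 2,4,...): 0 2 3 3 2 2 9 → sum 21
  kept (positions 1,3,...): 6 3 6 9 9 6 7 → sum 46
Total = 67.
67 mod 10 = 7, so the number is invalid.

invalid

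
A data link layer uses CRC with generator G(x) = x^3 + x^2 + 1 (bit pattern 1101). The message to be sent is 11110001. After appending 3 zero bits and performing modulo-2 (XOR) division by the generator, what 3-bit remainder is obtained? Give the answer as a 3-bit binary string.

111

Append 3 zeros: 11110001000. Divide by 1101 (XOR where the leading bit is 1):
  pos 0: 1111 XOR 1101 = 0010
  pos 2: 1000 XOR 1101 = 0101
  pos 3: 1010 XOR 1101 = 0111
  pos 4: 1111 XOR 1101 = 0010
  pos 6: 1000 XOR 1101 = 0101
  pos 7: 1010 XOR 1101 = 0111
Remainder (last 3 bits) = 111. This is the CRC / FCS.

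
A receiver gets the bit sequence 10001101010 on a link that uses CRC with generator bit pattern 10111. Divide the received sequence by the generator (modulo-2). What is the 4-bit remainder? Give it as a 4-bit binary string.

0111

Modulo-2 division of 10001101010 by 10111:
  pos 0: 10001 XOR 10111 = 00110
  pos 2: 11010 XOR 10111 = 01101
  pos 3: 11011 XOR 10111 = 01100
  pos 4: 11000 XOR 10111 = 01111
  pos 5: 11111 XOR 10111 = 01000
  pos 6: 10000 XOR 10111 = 00111
Remainder = 0111 (nonzero — an error is detected).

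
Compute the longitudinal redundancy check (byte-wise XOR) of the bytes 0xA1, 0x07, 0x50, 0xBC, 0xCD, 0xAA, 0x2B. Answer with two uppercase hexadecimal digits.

XOR the bytes together:
  start with 0xA1
  0xA1 ⊕ 0x07 = 0xA6
  0xA6 ⊕ 0x50 = 0xF6
  0xF6 ⊕ 0xBC = 0x4A
  0x4A ⊕ 0xCD = 0x87
  0x87 ⊕ 0xAA = 0x2D
  0x2D ⊕ 0x2B = 0x06

06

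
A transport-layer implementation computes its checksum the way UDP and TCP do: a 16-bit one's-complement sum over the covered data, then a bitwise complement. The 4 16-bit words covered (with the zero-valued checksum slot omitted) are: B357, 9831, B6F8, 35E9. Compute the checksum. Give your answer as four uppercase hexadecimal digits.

C794

One's-complement addition (fold any carry out of bit 15 back into bit 0):
  0xB357 + 0x9831 = 0x14B88 → wrap carry → 0x4B89
  0x4B89 + 0xB6F8 = 0x10281 → wrap carry → 0x0282
  0x0282 + 0x35E9 = 0x0386B
One's-complement sum = 0x386B.
Checksum = ~0x386B & 0xFFFF = 0xC794.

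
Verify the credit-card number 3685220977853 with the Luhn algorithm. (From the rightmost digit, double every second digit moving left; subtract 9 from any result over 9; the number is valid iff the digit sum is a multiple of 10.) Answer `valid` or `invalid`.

invalid

From the right, keep odd positions and double even positions (subtract 9 from any doubled value over 9):
  doubled (positions 2,4,...): 1 5 9 4 1 3 → sum 23
  kept (positions 1,3,...): 3 8 7 0 2 8 3 → sum 31
Total = 54.
54 mod 10 = 4, so the number is invalid.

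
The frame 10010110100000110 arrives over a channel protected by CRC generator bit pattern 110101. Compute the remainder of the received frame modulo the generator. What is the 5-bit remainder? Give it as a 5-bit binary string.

10110

Modulo-2 division of 10010110100000110 by 110101:
  pos 0: 100101 XOR 110101 = 010000
  pos 1: 100001 XOR 110101 = 010100
  pos 2: 101000 XOR 110101 = 011101
  pos 3: 111011 XOR 110101 = 001110
  pos 5: 111000 XOR 110101 = 001101
  pos 7: 110100 XOR 110101 = 000001
Remainder = 10110 (nonzero — an error is detected).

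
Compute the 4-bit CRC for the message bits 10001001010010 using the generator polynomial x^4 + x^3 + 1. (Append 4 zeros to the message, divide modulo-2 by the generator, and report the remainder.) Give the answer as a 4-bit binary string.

1101

Append 4 zeros: 100010010100100000. Divide by 11001 (XOR where the leading bit is 1):
  pos 0: 10001 XOR 11001 = 01000
  pos 1: 10000 XOR 11001 = 01001
  pos 2: 10010 XOR 11001 = 01011
  pos 3: 10111 XOR 11001 = 01110
  pos 4: 11100 XOR 11001 = 00101
  pos 6: 10110 XOR 11001 = 01111
  pos 7: 11110 XOR 11001 = 00111
  pos 9: 11110 XOR 11001 = 00111
  pos 11: 11100 XOR 11001 = 00101
  pos 13: 10100 XOR 11001 = 01101
Remainder (last 4 bits) = 1101. This is the CRC / FCS.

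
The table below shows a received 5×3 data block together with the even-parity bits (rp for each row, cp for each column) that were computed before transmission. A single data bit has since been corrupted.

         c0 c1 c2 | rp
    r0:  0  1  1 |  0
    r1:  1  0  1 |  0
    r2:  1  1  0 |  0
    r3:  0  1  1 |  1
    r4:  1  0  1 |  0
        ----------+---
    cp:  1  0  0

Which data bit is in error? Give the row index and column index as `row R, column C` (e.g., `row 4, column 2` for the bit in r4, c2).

Recompute each row's even parity and compare to rp:
  r0: data parity 0, sent rp 0 → ok
  r1: data parity 0, sent rp 0 → ok
  r2: data parity 0, sent rp 0 → ok
  r3: data parity 0, sent rp 1 → mismatch
  r4: data parity 0, sent rp 0 → ok
Recompute each column's even parity and compare to cp:
  c0: data parity 1, sent cp 1 → ok
  c1: data parity 1, sent cp 0 → mismatch
  c2: data parity 0, sent cp 0 → ok
Exactly one row (r3) and one column (c1) fail → the flipped bit is at their intersection.

row 3, column 1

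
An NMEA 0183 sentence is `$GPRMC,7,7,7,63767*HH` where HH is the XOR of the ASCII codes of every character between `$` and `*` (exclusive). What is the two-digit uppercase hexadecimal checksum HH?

4F

XOR the ASCII codes of the payload characters:
  'G' = 0x47 → acc = 0x47
  'P' = 0x50 → acc = 0x17
  'R' = 0x52 → acc = 0x45
  'M' = 0x4D → acc = 0x08
  'C' = 0x43 → acc = 0x4B
  ',' = 0x2C → acc = 0x67
  '7' = 0x37 → acc = 0x50
  ',' = 0x2C → acc = 0x7C
  '7' = 0x37 → acc = 0x4B
  ',' = 0x2C → acc = 0x67
  '7' = 0x37 → acc = 0x50
  ',' = 0x2C → acc = 0x7C
  '6' = 0x36 → acc = 0x4A
  '3' = 0x33 → acc = 0x79
  '7' = 0x37 → acc = 0x4E
  '6' = 0x36 → acc = 0x78
  '7' = 0x37 → acc = 0x4F
Checksum = 0x4F.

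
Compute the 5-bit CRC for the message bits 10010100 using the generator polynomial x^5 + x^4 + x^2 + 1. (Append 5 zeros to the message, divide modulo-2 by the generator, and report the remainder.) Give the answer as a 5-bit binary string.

01110

Append 5 zeros: 1001010000000. Divide by 110101 (XOR where the leading bit is 1):
  pos 0: 100101 XOR 110101 = 010000
  pos 1: 100000 XOR 110101 = 010101
  pos 2: 101010 XOR 110101 = 011111
  pos 3: 111110 XOR 110101 = 001011
  pos 5: 101100 XOR 110101 = 011001
  pos 6: 110010 XOR 110101 = 000111
Remainder (last 5 bits) = 01110. This is the CRC / FCS.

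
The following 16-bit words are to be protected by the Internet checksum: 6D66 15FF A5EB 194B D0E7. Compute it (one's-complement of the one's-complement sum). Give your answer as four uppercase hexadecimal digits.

One's-complement addition (fold any carry out of bit 15 back into bit 0):
  0x6D66 + 0x15FF = 0x08365
  0x8365 + 0xA5EB = 0x12950 → wrap carry → 0x2951
  0x2951 + 0x194B = 0x0429C
  0x429C + 0xD0E7 = 0x11383 → wrap carry → 0x1384
One's-complement sum = 0x1384.
Checksum = ~0x1384 & 0xFFFF = 0xEC7B.

EC7B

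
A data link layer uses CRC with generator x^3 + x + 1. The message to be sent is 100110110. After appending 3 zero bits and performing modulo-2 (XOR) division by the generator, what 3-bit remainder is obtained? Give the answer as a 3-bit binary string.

100

Append 3 zeros: 100110110000. Divide by 1011 (XOR where the leading bit is 1):
  pos 0: 1001 XOR 1011 = 0010
  pos 2: 1010 XOR 1011 = 0001
  pos 5: 1110 XOR 1011 = 0101
  pos 6: 1010 XOR 1011 = 0001
Remainder (last 3 bits) = 100. This is the CRC / FCS.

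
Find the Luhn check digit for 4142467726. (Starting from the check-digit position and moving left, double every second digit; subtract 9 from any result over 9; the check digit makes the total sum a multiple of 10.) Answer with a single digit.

Partial digits right→left: 6 2 7 7 6 4 2 4 1 4
Double every second digit counting from the check-digit position (so the 1st, 3rd, 5th, ... of the partial from the right).
  doubled (with −9 where >9): 3 5 3 4 2 → sum 17
  kept as-is: 2 7 4 4 4 → sum 21
Total = 17 + 21 = 38.
Check digit = (10 − (38 mod 10)) mod 10 = 2.

2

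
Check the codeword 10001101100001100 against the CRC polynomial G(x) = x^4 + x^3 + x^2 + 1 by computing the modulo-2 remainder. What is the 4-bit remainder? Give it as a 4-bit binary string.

Modulo-2 division of 10001101100001100 by 11101:
  pos 0: 10001 XOR 11101 = 01100
  pos 1: 11001 XOR 11101 = 00100
  pos 3: 10001 XOR 11101 = 01100
  pos 4: 11001 XOR 11101 = 00100
  pos 6: 10000 XOR 11101 = 01101
  pos 7: 11010 XOR 11101 = 00111
  pos 9: 11101 XOR 11101 = 00000
Remainder = 0100 (nonzero — an error is detected).

0100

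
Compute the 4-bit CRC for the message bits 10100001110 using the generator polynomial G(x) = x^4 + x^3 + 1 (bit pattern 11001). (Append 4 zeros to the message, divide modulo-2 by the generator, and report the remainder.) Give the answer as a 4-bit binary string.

Append 4 zeros: 101000011100000. Divide by 11001 (XOR where the leading bit is 1):
  pos 0: 10100 XOR 11001 = 01101
  pos 1: 11010 XOR 11001 = 00011
  pos 4: 11011 XOR 11001 = 00010
  pos 7: 10100 XOR 11001 = 01101
  pos 8: 11010 XOR 11001 = 00011
Remainder (last 4 bits) = 1100. This is the CRC / FCS.

1100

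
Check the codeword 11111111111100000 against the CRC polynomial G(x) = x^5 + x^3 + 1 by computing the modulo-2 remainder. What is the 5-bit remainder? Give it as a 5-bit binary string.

01111

Modulo-2 division of 11111111111100000 by 101001:
  pos 0: 111111 XOR 101001 = 010110
  pos 1: 101101 XOR 101001 = 000100
  pos 4: 100111 XOR 101001 = 001110
  pos 6: 111011 XOR 101001 = 010010
  pos 7: 100100 XOR 101001 = 001101
  pos 9: 110100 XOR 101001 = 011101
  pos 10: 111010 XOR 101001 = 010011
  pos 11: 100110 XOR 101001 = 001111
Remainder = 01111 (nonzero — an error is detected).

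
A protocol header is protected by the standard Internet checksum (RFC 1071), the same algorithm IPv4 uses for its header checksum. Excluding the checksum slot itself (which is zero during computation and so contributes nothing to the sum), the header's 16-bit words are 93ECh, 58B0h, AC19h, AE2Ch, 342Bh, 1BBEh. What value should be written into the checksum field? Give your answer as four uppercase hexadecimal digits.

One's-complement addition (fold any carry out of bit 15 back into bit 0):
  0x93EC + 0x58B0 = 0x0EC9C
  0xEC9C + 0xAC19 = 0x198B5 → wrap carry → 0x98B6
  0x98B6 + 0xAE2C = 0x146E2 → wrap carry → 0x46E3
  0x46E3 + 0x342B = 0x07B0E
  0x7B0E + 0x1BBE = 0x096CC
One's-complement sum = 0x96CC.
Checksum = ~0x96CC & 0xFFFF = 0x6933.

6933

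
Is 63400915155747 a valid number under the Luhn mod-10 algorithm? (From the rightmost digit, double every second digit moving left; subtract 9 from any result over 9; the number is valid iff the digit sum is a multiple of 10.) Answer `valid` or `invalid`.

From the right, keep odd positions and double even positions (subtract 9 from any doubled value over 9):
  doubled (positions 2,4,...): 8 1 2 2 0 8 3 → sum 24
  kept (positions 1,3,...): 7 7 5 5 9 0 3 → sum 36
Total = 60.
60 mod 10 = 0, so the number is valid.

valid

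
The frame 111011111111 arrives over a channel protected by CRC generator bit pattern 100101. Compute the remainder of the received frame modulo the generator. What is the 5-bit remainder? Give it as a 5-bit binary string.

Modulo-2 division of 111011111111 by 100101:
  pos 0: 111011 XOR 100101 = 011110
  pos 1: 111101 XOR 100101 = 011000
  pos 2: 110001 XOR 100101 = 010100
  pos 3: 101001 XOR 100101 = 001100
  pos 5: 110011 XOR 100101 = 010110
  pos 6: 101101 XOR 100101 = 001000
Remainder = 01000 (nonzero — an error is detected).

01000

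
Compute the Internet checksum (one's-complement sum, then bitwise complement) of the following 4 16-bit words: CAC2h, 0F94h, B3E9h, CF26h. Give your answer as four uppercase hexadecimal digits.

One's-complement addition (fold any carry out of bit 15 back into bit 0):
  0xCAC2 + 0x0F94 = 0x0DA56
  0xDA56 + 0xB3E9 = 0x18E3F → wrap carry → 0x8E40
  0x8E40 + 0xCF26 = 0x15D66 → wrap carry → 0x5D67
One's-complement sum = 0x5D67.
Checksum = ~0x5D67 & 0xFFFF = 0xA298.

A298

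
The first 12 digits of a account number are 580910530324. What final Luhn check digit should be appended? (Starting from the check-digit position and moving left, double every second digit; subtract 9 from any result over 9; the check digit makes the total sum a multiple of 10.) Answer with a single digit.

1

Partial digits right→left: 4 2 3 0 3 5 0 1 9 0 8 5
Double every second digit counting from the check-digit position (so the 1st, 3rd, 5th, ... of the partial from the right).
  doubled (with −9 where >9): 8 6 6 0 9 7 → sum 36
  kept as-is: 2 0 5 1 0 5 → sum 13
Total = 36 + 13 = 49.
Check digit = (10 − (49 mod 10)) mod 10 = 1.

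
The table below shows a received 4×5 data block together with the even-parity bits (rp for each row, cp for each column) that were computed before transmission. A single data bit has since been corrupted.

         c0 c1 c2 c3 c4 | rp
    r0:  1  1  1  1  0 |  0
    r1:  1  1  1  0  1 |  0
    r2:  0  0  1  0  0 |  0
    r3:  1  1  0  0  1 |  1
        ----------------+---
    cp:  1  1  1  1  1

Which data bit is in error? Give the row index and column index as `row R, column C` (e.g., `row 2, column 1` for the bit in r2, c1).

row 2, column 4

Recompute each row's even parity and compare to rp:
  r0: data parity 0, sent rp 0 → ok
  r1: data parity 0, sent rp 0 → ok
  r2: data parity 1, sent rp 0 → mismatch
  r3: data parity 1, sent rp 1 → ok
Recompute each column's even parity and compare to cp:
  c0: data parity 1, sent cp 1 → ok
  c1: data parity 1, sent cp 1 → ok
  c2: data parity 1, sent cp 1 → ok
  c3: data parity 1, sent cp 1 → ok
  c4: data parity 0, sent cp 1 → mismatch
Exactly one row (r2) and one column (c4) fail → the flipped bit is at their intersection.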